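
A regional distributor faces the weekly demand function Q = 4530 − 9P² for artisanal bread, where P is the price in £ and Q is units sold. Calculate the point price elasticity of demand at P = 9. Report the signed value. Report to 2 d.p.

At P = 9, Q = 3801.
dQ/dP = −18P = -162.
ε = (dQ/dP)(P/Q) = (-162)(9/3801).
|ε| < 1, so demand is inelastic at this price.

-0.38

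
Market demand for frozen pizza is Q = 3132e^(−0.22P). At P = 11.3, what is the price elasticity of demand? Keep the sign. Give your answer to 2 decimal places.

-2.49

At P = 11.3, Q = 260.715.
dQ/dP = −0.22·3132e^(−0.22P) = −0.22Q = -57.357.
ε = (dQ/dP)(P/Q) = (-57.357)(11.3/260.715).
|ε| > 1, so demand is elastic at this price.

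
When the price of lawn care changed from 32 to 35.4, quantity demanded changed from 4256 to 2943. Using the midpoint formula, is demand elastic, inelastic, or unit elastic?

Arc ε ≈ -3.616.
|ε| = 3.62 > 1.

elastic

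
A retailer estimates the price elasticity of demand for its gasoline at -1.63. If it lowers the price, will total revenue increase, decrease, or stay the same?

increase

|ε| = 1.63 > 1, so demand is elastic. A price cut therefore raises total revenue.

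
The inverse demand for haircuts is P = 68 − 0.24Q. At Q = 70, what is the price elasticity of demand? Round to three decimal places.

-3.048

At Q = 70, P = 68 − 0.24(70) = 51.20.
dP/dQ = −0.24, so dQ/dP = 1/(−0.24) = -4.167.
ε = (dQ/dP)(P/Q) = (-4.167)(51.20/70).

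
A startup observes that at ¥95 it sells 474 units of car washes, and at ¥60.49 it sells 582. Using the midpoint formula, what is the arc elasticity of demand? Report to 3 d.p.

-0.461

ΔQ = 582 − 474 = 108; ΔP = 60.49 − 95 = -34.51.
Midpoints: P̄ = 77.75, Q̄ = 528.0.
ε = (ΔQ/ΔP)(P̄/Q̄) = (108/-34.51)(77.75/528.0).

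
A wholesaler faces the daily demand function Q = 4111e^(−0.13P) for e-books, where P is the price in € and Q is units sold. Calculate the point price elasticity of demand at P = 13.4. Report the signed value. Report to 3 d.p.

At P = 13.4, Q = 720.123.
dQ/dP = −0.13·4111e^(−0.13P) = −0.13Q = -93.616.
ε = (dQ/dP)(P/Q) = (-93.616)(13.4/720.123).

-1.742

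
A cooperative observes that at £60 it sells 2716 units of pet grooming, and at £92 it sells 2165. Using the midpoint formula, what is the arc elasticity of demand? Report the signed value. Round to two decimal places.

ΔQ = 2165 − 2716 = -551; ΔP = 92 − 60 = 32.
Midpoints: P̄ = 76.00, Q̄ = 2440.5.
ε = (ΔQ/ΔP)(P̄/Q̄) = (-551/32)(76.00/2440.5).

-0.54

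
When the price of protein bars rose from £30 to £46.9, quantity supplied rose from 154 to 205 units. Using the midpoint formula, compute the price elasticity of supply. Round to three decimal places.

0.646

ΔQ = 205 − 154 = 51; ΔP = 46.9 − 30 = 16.9.
Midpoints: P̄ = 38.45, Q̄ = 179.5.
ε_s = (ΔQ/ΔP)(P̄/Q̄) = (51/16.9)(38.45/179.5).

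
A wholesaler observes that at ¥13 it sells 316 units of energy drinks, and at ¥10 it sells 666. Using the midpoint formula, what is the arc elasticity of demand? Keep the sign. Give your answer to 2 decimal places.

-2.73

ΔQ = 666 − 316 = 350; ΔP = 10 − 13 = -3.
Midpoints: P̄ = 11.50, Q̄ = 491.0.
ε = (ΔQ/ΔP)(P̄/Q̄) = (350/-3)(11.50/491.0).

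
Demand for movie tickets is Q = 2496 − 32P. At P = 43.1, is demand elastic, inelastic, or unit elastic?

elastic

Q = 1116.800, dQ/dP = -32.
ε = (dQ/dP)(P/Q) ≈ -1.235.
|ε| = 1.23 > 1.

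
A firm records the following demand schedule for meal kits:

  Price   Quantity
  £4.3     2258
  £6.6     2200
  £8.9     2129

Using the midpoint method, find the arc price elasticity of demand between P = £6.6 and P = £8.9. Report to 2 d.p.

-0.11

At P = 6.6, Q = 2200; at P = 8.9, Q = 2129.
ΔQ = -71, ΔP = 2.3. Midpoints: P̄ = 7.75, Q̄ = 2164.5.
ε = (ΔQ/ΔP)(P̄/Q̄) = (-71/2.3)(7.75/2164.5).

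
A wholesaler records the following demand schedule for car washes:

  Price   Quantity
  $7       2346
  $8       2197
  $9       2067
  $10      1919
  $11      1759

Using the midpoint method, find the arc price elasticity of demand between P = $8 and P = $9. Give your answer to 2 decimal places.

At P = 8, Q = 2197; at P = 9, Q = 2067.
ΔQ = -130, ΔP = 1. Midpoints: P̄ = 8.50, Q̄ = 2132.0.
ε = (ΔQ/ΔP)(P̄/Q̄) = (-130/1)(8.50/2132.0).

-0.52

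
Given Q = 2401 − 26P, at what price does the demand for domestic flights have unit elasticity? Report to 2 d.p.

46.17

For linear demand Q = a − bP, ε = −bP/(a − bP). |ε| = 1 when bP = a − bP, i.e. P = a/(2b).
P = 2401/(2·26) = 2401/52 = 46.1731.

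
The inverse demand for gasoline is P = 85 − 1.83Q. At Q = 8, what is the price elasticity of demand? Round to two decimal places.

At Q = 8, P = 85 − 1.83(8) = 70.36.
dP/dQ = −1.83, so dQ/dP = 1/(−1.83) = -0.546.
ε = (dQ/dP)(P/Q) = (-0.546)(70.36/8).

-4.81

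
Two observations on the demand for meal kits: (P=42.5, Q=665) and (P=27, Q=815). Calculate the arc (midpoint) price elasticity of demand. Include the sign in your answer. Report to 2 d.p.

ΔQ = 815 − 665 = 150; ΔP = 27 − 42.5 = -15.5.
Midpoints: P̄ = 34.75, Q̄ = 740.0.
ε = (ΔQ/ΔP)(P̄/Q̄) = (150/-15.5)(34.75/740.0).

-0.45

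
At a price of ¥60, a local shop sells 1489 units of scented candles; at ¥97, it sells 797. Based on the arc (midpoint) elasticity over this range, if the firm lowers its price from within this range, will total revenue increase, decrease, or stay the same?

increase

Arc ε = (-692/37)(78.50/1143.0) ≈ -1.284.
|ε| = 1.28 > 1, so demand is elastic. A price cut therefore raises total revenue.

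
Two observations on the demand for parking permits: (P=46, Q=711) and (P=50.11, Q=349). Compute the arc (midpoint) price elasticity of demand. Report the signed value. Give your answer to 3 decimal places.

-7.986

ΔQ = 349 − 711 = -362; ΔP = 50.11 − 46 = 4.11.
Midpoints: P̄ = 48.05, Q̄ = 530.0.
ε = (ΔQ/ΔP)(P̄/Q̄) = (-362/4.11)(48.05/530.0).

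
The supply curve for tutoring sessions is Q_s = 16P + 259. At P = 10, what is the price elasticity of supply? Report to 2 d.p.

0.38

At P = 10, Q_s = 419.
dQ_s/dP = 16.
ε_s = (dQ_s/dP)(P/Q_s) = (16)(10/419).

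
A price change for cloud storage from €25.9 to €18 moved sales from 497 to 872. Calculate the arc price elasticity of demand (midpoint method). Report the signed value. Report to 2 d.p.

ΔQ = 872 − 497 = 375; ΔP = 18 − 25.9 = -7.9.
Midpoints: P̄ = 21.95, Q̄ = 684.5.
ε = (ΔQ/ΔP)(P̄/Q̄) = (375/-7.9)(21.95/684.5).

-1.52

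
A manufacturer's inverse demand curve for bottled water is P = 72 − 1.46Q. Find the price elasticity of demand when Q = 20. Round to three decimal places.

At Q = 20, P = 72 − 1.46(20) = 42.80.
dP/dQ = −1.46, so dQ/dP = 1/(−1.46) = -0.685.
ε = (dQ/dP)(P/Q) = (-0.685)(42.80/20).

-1.466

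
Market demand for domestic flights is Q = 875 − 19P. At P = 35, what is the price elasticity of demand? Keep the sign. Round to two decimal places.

-3.17

At P = 35, Q = 210.
dQ/dP = −19.
ε = (dQ/dP)(P/Q) = (-19)(35/210).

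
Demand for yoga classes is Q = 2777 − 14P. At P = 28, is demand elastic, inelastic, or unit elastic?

Q = 2385, dQ/dP = -14.
ε = (dQ/dP)(P/Q) ≈ -0.164.
|ε| = 0.16 < 1.

inelastic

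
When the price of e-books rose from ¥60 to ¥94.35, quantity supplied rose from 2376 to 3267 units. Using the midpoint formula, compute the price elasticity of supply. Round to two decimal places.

ΔQ = 3267 − 2376 = 891; ΔP = 94.35 − 60 = 34.35.
Midpoints: P̄ = 77.17, Q̄ = 2821.5.
ε_s = (ΔQ/ΔP)(P̄/Q̄) = (891/34.35)(77.17/2821.5).

0.71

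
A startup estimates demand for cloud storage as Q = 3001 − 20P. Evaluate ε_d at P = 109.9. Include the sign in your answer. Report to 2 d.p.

At P = 109.9, Q = 803.
dQ/dP = −20.
ε = (dQ/dP)(P/Q) = (-20)(109.9/803).
|ε| > 1, so demand is elastic at this price.

-2.74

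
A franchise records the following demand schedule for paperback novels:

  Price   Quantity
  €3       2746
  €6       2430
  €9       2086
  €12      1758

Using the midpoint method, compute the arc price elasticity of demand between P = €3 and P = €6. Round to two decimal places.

-0.18

At P = 3, Q = 2746; at P = 6, Q = 2430.
ΔQ = -316, ΔP = 3. Midpoints: P̄ = 4.50, Q̄ = 2588.0.
ε = (ΔQ/ΔP)(P̄/Q̄) = (-316/3)(4.50/2588.0).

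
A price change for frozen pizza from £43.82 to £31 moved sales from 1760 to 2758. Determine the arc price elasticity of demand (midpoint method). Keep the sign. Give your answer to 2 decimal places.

ΔQ = 2758 − 1760 = 998; ΔP = 31 − 43.82 = -12.82.
Midpoints: P̄ = 37.41, Q̄ = 2259.0.
ε = (ΔQ/ΔP)(P̄/Q̄) = (998/-12.82)(37.41/2259.0).

-1.29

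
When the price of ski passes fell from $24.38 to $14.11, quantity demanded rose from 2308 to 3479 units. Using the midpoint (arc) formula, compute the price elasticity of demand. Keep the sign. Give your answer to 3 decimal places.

ΔQ = 3479 − 2308 = 1171; ΔP = 14.11 − 24.38 = -10.27.
Midpoints: P̄ = 19.24, Q̄ = 2893.5.
ε = (ΔQ/ΔP)(P̄/Q̄) = (1171/-10.27)(19.24/2893.5).

-0.758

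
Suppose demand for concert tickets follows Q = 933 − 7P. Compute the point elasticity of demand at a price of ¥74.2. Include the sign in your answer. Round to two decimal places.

At P = 74.2, Q = 413.600.
dQ/dP = −7.
ε = (dQ/dP)(P/Q) = (-7)(74.2/413.600).

-1.26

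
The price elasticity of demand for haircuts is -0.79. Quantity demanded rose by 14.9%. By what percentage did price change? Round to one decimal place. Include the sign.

-18.9%

%ΔP ≈ %ΔQ / ε = (14.9%)/(-0.79) = -18.86%.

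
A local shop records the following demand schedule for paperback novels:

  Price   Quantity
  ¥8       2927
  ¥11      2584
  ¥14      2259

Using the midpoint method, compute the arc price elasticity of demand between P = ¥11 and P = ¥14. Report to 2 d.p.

-0.56

At P = 11, Q = 2584; at P = 14, Q = 2259.
ΔQ = -325, ΔP = 3. Midpoints: P̄ = 12.50, Q̄ = 2421.5.
ε = (ΔQ/ΔP)(P̄/Q̄) = (-325/3)(12.50/2421.5).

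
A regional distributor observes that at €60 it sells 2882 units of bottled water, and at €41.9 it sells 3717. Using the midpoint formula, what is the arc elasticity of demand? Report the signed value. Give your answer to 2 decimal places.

-0.71

ΔQ = 3717 − 2882 = 835; ΔP = 41.9 − 60 = -18.1.
Midpoints: P̄ = 50.95, Q̄ = 3299.5.
ε = (ΔQ/ΔP)(P̄/Q̄) = (835/-18.1)(50.95/3299.5).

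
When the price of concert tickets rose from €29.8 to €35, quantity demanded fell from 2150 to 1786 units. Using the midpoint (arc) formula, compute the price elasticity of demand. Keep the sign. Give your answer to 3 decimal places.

-1.152

ΔQ = 1786 − 2150 = -364; ΔP = 35 − 29.8 = 5.2.
Midpoints: P̄ = 32.40, Q̄ = 1968.0.
ε = (ΔQ/ΔP)(P̄/Q̄) = (-364/5.2)(32.40/1968.0).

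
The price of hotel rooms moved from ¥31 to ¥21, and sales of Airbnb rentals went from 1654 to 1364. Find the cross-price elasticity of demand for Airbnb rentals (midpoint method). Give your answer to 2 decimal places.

0.50

ΔQ_x = 1364 − 1654 = -290; ΔP_y = 21 − 31 = -10.
Midpoints: P̄_y = 26.00, Q̄_x = 1509.0.
ε_xy = (ΔQ_x/ΔP_y)(P̄_y/Q̄_x) = (-290/-10)(26.00/1509.0).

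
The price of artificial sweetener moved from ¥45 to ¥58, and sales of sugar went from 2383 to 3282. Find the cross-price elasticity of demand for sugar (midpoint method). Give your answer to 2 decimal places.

ΔQ_x = 3282 − 2383 = 899; ΔP_y = 58 − 45 = 13.
Midpoints: P̄_y = 51.50, Q̄_x = 2832.5.
ε_xy = (ΔQ_x/ΔP_y)(P̄_y/Q̄_x) = (899/13)(51.50/2832.5).
ε_xy > 0, so the goods are substitutes.

1.26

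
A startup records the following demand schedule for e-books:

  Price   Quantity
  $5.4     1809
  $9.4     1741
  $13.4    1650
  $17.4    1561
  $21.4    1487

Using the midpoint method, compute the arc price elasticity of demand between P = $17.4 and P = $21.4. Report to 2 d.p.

-0.24

At P = 17.4, Q = 1561; at P = 21.4, Q = 1487.
ΔQ = -74, ΔP = 4.0. Midpoints: P̄ = 19.40, Q̄ = 1524.0.
ε = (ΔQ/ΔP)(P̄/Q̄) = (-74/4.0)(19.40/1524.0).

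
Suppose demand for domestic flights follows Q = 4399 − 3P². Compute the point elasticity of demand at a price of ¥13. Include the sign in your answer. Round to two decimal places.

-0.26

At P = 13, Q = 3892.
dQ/dP = −6P = -78.
ε = (dQ/dP)(P/Q) = (-78)(13/3892).
|ε| < 1, so demand is inelastic at this price.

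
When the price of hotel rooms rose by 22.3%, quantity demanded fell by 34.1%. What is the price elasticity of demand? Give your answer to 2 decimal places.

-1.53

ε = %ΔQ / %ΔP = (-34.1)/(22.3) = -1.529.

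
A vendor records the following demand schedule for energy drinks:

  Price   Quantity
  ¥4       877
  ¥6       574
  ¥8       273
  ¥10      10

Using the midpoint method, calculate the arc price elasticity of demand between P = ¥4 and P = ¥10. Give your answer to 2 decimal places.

At P = 4, Q = 877; at P = 10, Q = 10.
ΔQ = -867, ΔP = 6. Midpoints: P̄ = 7.00, Q̄ = 443.5.
ε = (ΔQ/ΔP)(P̄/Q̄) = (-867/6)(7.00/443.5).

-2.28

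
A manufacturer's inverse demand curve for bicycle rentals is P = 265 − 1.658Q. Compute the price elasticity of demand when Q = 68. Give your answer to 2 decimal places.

At Q = 68, P = 265 − 1.658(68) = 152.26.
dP/dQ = −1.658, so dQ/dP = 1/(−1.658) = -0.603.
ε = (dQ/dP)(P/Q) = (-0.603)(152.26/68).

-1.35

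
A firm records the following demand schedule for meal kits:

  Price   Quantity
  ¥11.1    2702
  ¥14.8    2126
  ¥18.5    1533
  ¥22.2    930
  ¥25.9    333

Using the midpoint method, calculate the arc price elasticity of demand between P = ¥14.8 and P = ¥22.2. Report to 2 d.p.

-1.96

At P = 14.8, Q = 2126; at P = 22.2, Q = 930.
ΔQ = -1196, ΔP = 7.4. Midpoints: P̄ = 18.50, Q̄ = 1528.0.
ε = (ΔQ/ΔP)(P̄/Q̄) = (-1196/7.4)(18.50/1528.0).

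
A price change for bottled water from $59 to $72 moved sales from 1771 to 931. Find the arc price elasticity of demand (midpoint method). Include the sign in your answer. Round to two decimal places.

ΔQ = 931 − 1771 = -840; ΔP = 72 − 59 = 13.
Midpoints: P̄ = 65.50, Q̄ = 1351.0.
ε = (ΔQ/ΔP)(P̄/Q̄) = (-840/13)(65.50/1351.0).

-3.13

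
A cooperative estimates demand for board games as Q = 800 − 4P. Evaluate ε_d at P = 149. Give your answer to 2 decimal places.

At P = 149, Q = 204.
dQ/dP = −4.
ε = (dQ/dP)(P/Q) = (-4)(149/204).
|ε| > 1, so demand is elastic at this price.

-2.92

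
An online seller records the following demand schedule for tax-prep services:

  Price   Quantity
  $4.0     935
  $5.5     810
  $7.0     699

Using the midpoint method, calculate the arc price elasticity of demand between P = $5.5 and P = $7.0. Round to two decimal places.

-0.61

At P = 5.5, Q = 810; at P = 7.0, Q = 699.
ΔQ = -111, ΔP = 1.5. Midpoints: P̄ = 6.25, Q̄ = 754.5.
ε = (ΔQ/ΔP)(P̄/Q̄) = (-111/1.5)(6.25/754.5).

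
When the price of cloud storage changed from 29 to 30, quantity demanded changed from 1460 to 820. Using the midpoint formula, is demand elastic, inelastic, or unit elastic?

elastic

Arc ε ≈ -16.561.
|ε| = 16.56 > 1.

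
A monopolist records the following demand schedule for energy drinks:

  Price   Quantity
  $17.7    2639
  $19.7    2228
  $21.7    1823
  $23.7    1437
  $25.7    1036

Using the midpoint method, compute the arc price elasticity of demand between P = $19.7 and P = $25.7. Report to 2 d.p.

At P = 19.7, Q = 2228; at P = 25.7, Q = 1036.
ΔQ = -1192, ΔP = 6.0. Midpoints: P̄ = 22.70, Q̄ = 1632.0.
ε = (ΔQ/ΔP)(P̄/Q̄) = (-1192/6.0)(22.70/1632.0).

-2.76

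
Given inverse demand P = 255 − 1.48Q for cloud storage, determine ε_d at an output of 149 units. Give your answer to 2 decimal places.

At Q = 149, P = 255 − 1.48(149) = 34.48.
dP/dQ = −1.48, so dQ/dP = 1/(−1.48) = -0.676.
ε = (dQ/dP)(P/Q) = (-0.676)(34.48/149).

-0.16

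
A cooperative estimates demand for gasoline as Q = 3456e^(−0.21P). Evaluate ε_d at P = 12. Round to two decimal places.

-2.52

At P = 12, Q = 278.068.
dQ/dP = −0.21·3456e^(−0.21P) = −0.21Q = -58.394.
ε = (dQ/dP)(P/Q) = (-58.394)(12/278.068).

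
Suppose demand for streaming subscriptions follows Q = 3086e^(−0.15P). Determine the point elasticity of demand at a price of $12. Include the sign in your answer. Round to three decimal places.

At P = 12, Q = 510.112.
dQ/dP = −0.15·3086e^(−0.15P) = −0.15Q = -76.517.
ε = (dQ/dP)(P/Q) = (-76.517)(12/510.112).
|ε| > 1, so demand is elastic at this price.

-1.800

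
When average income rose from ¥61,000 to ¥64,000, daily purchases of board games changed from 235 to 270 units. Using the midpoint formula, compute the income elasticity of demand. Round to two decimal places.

ΔQ = 35, ΔI = 3000. Midpoints: Ī = 62,500, Q̄ = 252.5.
ε_I = (ΔQ/ΔI)(Ī/Q̄) = (35/3000)(62500/252.5).
ε_I > 0, so the good is normal.

2.89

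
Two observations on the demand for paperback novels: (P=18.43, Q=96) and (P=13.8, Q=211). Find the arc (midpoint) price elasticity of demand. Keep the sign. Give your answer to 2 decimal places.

-2.61

ΔQ = 211 − 96 = 115; ΔP = 13.8 − 18.43 = -4.63.
Midpoints: P̄ = 16.12, Q̄ = 153.5.
ε = (ΔQ/ΔP)(P̄/Q̄) = (115/-4.63)(16.12/153.5).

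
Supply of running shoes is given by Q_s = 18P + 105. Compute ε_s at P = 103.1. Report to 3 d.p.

At P = 103.1, Q_s = 1960.80.
dQ_s/dP = 18.
ε_s = (dQ_s/dP)(P/Q_s) = (18)(103.1/1960.80).

0.946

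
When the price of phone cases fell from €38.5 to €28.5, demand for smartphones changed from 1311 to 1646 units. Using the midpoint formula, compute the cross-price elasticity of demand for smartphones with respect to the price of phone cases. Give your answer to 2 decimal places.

-0.76

ΔQ_x = 1646 − 1311 = 335; ΔP_y = 28.5 − 38.5 = -10.
Midpoints: P̄_y = 33.50, Q̄_x = 1478.5.
ε_xy = (ΔQ_x/ΔP_y)(P̄_y/Q̄_x) = (335/-10)(33.50/1478.5).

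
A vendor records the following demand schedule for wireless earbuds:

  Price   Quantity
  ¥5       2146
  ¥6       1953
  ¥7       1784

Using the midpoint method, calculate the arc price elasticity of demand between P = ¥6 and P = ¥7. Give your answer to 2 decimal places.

-0.59

At P = 6, Q = 1953; at P = 7, Q = 1784.
ΔQ = -169, ΔP = 1. Midpoints: P̄ = 6.50, Q̄ = 1868.5.
ε = (ΔQ/ΔP)(P̄/Q̄) = (-169/1)(6.50/1868.5).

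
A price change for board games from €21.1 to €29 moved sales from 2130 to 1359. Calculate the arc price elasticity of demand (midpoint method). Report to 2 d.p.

-1.40

ΔQ = 1359 − 2130 = -771; ΔP = 29 − 21.1 = 7.9.
Midpoints: P̄ = 25.05, Q̄ = 1744.5.
ε = (ΔQ/ΔP)(P̄/Q̄) = (-771/7.9)(25.05/1744.5).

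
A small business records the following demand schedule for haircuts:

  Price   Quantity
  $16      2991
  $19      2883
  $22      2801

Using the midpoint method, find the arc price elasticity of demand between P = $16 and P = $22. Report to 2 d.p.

-0.21

At P = 16, Q = 2991; at P = 22, Q = 2801.
ΔQ = -190, ΔP = 6. Midpoints: P̄ = 19.00, Q̄ = 2896.0.
ε = (ΔQ/ΔP)(P̄/Q̄) = (-190/6)(19.00/2896.0).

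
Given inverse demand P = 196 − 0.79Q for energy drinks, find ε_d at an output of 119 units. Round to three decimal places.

At Q = 119, P = 196 − 0.79(119) = 101.99.
dP/dQ = −0.79, so dQ/dP = 1/(−0.79) = -1.266.
ε = (dQ/dP)(P/Q) = (-1.266)(101.99/119).

-1.085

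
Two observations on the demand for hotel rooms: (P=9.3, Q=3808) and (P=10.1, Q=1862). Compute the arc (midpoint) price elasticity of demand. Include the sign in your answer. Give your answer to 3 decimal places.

ΔQ = 1862 − 3808 = -1946; ΔP = 10.1 − 9.3 = 0.8.
Midpoints: P̄ = 9.70, Q̄ = 2835.0.
ε = (ΔQ/ΔP)(P̄/Q̄) = (-1946/0.8)(9.70/2835.0).

-8.323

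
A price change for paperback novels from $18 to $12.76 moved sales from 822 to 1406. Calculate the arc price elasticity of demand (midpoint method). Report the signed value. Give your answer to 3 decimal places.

ΔQ = 1406 − 822 = 584; ΔP = 12.76 − 18 = -5.24.
Midpoints: P̄ = 15.38, Q̄ = 1114.0.
ε = (ΔQ/ΔP)(P̄/Q̄) = (584/-5.24)(15.38/1114.0).

-1.539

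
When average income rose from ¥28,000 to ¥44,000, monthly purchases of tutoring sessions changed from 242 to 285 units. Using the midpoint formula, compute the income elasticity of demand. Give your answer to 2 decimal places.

ΔQ = 43, ΔI = 16000. Midpoints: Ī = 36,000, Q̄ = 263.5.
ε_I = (ΔQ/ΔI)(Ī/Q̄) = (43/16000)(36000/263.5).

0.37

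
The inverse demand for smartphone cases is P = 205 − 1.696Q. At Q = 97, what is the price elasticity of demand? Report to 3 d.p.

At Q = 97, P = 205 − 1.696(97) = 40.49.
dP/dQ = −1.696, so dQ/dP = 1/(−1.696) = -0.590.
ε = (dQ/dP)(P/Q) = (-0.590)(40.49/97).

-0.246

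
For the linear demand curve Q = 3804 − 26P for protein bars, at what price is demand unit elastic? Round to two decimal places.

For linear demand Q = a − bP, ε = −bP/(a − bP). |ε| = 1 when bP = a − bP, i.e. P = a/(2b).
P = 3804/(2·26) = 3804/52 = 73.1538.

73.15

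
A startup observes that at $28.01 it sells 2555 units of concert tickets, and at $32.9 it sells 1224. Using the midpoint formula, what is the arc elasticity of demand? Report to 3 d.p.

-4.387

ΔQ = 1224 − 2555 = -1331; ΔP = 32.9 − 28.01 = 4.89.
Midpoints: P̄ = 30.45, Q̄ = 1889.5.
ε = (ΔQ/ΔP)(P̄/Q̄) = (-1331/4.89)(30.45/1889.5).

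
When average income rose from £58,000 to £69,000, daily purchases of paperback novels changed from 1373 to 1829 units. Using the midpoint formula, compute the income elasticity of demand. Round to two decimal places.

1.64

ΔQ = 456, ΔI = 11000. Midpoints: Ī = 63,500, Q̄ = 1601.0.
ε_I = (ΔQ/ΔI)(Ī/Q̄) = (456/11000)(63500/1601.0).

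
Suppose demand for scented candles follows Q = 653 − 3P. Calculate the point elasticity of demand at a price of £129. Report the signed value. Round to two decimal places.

At P = 129, Q = 266.
dQ/dP = −3.
ε = (dQ/dP)(P/Q) = (-3)(129/266).

-1.45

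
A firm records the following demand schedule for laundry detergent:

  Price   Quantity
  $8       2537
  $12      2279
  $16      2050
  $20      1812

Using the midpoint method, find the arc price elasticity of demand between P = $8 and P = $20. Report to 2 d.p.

-0.39

At P = 8, Q = 2537; at P = 20, Q = 1812.
ΔQ = -725, ΔP = 12. Midpoints: P̄ = 14.00, Q̄ = 2174.5.
ε = (ΔQ/ΔP)(P̄/Q̄) = (-725/12)(14.00/2174.5).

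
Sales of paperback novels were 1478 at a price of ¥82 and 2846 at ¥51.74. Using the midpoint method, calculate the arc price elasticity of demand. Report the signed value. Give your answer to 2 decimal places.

ΔQ = 2846 − 1478 = 1368; ΔP = 51.74 − 82 = -30.26.
Midpoints: P̄ = 66.87, Q̄ = 2162.0.
ε = (ΔQ/ΔP)(P̄/Q̄) = (1368/-30.26)(66.87/2162.0).

-1.40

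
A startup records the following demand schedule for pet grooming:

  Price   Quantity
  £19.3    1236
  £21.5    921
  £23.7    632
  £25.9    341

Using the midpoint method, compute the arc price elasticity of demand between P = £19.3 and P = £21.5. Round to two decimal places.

At P = 19.3, Q = 1236; at P = 21.5, Q = 921.
ΔQ = -315, ΔP = 2.2. Midpoints: P̄ = 20.40, Q̄ = 1078.5.
ε = (ΔQ/ΔP)(P̄/Q̄) = (-315/2.2)(20.40/1078.5).

-2.71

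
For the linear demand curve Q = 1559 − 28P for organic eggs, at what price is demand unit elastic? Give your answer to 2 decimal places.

27.84

For linear demand Q = a − bP, ε = −bP/(a − bP). |ε| = 1 when bP = a − bP, i.e. P = a/(2b).
P = 1559/(2·28) = 1559/56 = 27.8393.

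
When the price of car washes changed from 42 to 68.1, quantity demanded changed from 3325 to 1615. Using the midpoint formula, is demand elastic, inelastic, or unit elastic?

Arc ε ≈ -1.460.
|ε| = 1.46 > 1.

elastic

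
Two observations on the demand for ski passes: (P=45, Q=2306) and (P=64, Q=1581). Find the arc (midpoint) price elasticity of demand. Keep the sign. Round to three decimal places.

-1.070

ΔQ = 1581 − 2306 = -725; ΔP = 64 − 45 = 19.
Midpoints: P̄ = 54.50, Q̄ = 1943.5.
ε = (ΔQ/ΔP)(P̄/Q̄) = (-725/19)(54.50/1943.5).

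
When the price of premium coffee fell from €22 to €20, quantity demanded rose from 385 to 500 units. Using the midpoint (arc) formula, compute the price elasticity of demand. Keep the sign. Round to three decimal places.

-2.729

ΔQ = 500 − 385 = 115; ΔP = 20 − 22 = -2.
Midpoints: P̄ = 21.00, Q̄ = 442.5.
ε = (ΔQ/ΔP)(P̄/Q̄) = (115/-2)(21.00/442.5).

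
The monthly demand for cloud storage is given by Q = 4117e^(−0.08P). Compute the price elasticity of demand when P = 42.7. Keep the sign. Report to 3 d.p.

-3.416

At P = 42.7, Q = 135.217.
dQ/dP = −0.08·4117e^(−0.08P) = −0.08Q = -10.817.
ε = (dQ/dP)(P/Q) = (-10.817)(42.7/135.217).
|ε| > 1, so demand is elastic at this price.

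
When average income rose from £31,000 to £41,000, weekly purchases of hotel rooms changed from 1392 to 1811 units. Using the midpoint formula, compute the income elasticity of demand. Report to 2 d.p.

ΔQ = 419, ΔI = 10000. Midpoints: Ī = 36,000, Q̄ = 1601.5.
ε_I = (ΔQ/ΔI)(Ī/Q̄) = (419/10000)(36000/1601.5).
ε_I > 0, so the good is normal.

0.94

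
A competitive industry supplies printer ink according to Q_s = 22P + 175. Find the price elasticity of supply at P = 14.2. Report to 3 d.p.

At P = 14.2, Q_s = 487.40.
dQ_s/dP = 22.
ε_s = (dQ_s/dP)(P/Q_s) = (22)(14.2/487.40).

0.641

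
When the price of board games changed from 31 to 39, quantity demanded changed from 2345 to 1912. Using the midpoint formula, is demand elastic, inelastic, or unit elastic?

inelastic

Arc ε ≈ -0.890.
|ε| = 0.89 < 1.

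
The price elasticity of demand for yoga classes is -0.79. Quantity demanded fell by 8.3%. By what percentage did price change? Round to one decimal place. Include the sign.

%ΔP ≈ %ΔQ / ε = (-8.3%)/(-0.79) = 10.51%.

10.5%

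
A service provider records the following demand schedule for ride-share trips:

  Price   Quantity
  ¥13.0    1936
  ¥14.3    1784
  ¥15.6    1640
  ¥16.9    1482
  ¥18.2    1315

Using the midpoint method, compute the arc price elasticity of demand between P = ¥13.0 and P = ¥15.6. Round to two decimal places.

-0.91

At P = 13.0, Q = 1936; at P = 15.6, Q = 1640.
ΔQ = -296, ΔP = 2.6. Midpoints: P̄ = 14.30, Q̄ = 1788.0.
ε = (ΔQ/ΔP)(P̄/Q̄) = (-296/2.6)(14.30/1788.0).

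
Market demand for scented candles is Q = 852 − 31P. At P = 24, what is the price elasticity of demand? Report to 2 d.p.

-6.89

At P = 24, Q = 108.
dQ/dP = −31.
ε = (dQ/dP)(P/Q) = (-31)(24/108).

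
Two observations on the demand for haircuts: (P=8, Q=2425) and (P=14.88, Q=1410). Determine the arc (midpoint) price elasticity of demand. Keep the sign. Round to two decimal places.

-0.88

ΔQ = 1410 − 2425 = -1015; ΔP = 14.88 − 8 = 6.88.
Midpoints: P̄ = 11.44, Q̄ = 1917.5.
ε = (ΔQ/ΔP)(P̄/Q̄) = (-1015/6.88)(11.44/1917.5).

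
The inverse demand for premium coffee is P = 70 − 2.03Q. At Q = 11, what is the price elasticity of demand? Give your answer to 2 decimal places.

At Q = 11, P = 70 − 2.03(11) = 47.67.
dP/dQ = −2.03, so dQ/dP = 1/(−2.03) = -0.493.
ε = (dQ/dP)(P/Q) = (-0.493)(47.67/11).

-2.13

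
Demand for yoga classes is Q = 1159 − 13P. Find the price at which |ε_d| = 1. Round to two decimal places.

For linear demand Q = a − bP, ε = −bP/(a − bP). |ε| = 1 when bP = a − bP, i.e. P = a/(2b).
P = 1159/(2·13) = 1159/26 = 44.5769.

44.58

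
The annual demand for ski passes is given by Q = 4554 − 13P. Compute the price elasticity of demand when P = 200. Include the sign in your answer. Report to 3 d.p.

At P = 200, Q = 1954.
dQ/dP = −13.
ε = (dQ/dP)(P/Q) = (-13)(200/1954).

-1.331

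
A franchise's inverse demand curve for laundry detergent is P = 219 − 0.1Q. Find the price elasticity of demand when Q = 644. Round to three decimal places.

At Q = 644, P = 219 − 0.1(644) = 154.60.
dP/dQ = −0.1, so dQ/dP = 1/(−0.1) = -10.000.
ε = (dQ/dP)(P/Q) = (-10.000)(154.60/644).

-2.401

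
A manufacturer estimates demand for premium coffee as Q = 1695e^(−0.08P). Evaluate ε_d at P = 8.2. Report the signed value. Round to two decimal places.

-0.66

At P = 8.2, Q = 879.574.
dQ/dP = −0.08·1695e^(−0.08P) = −0.08Q = -70.366.
ε = (dQ/dP)(P/Q) = (-70.366)(8.2/879.574).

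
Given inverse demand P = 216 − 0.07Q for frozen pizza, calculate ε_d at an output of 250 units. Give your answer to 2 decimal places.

At Q = 250, P = 216 − 0.07(250) = 198.50.
dP/dQ = −0.07, so dQ/dP = 1/(−0.07) = -14.286.
ε = (dQ/dP)(P/Q) = (-14.286)(198.50/250).

-11.34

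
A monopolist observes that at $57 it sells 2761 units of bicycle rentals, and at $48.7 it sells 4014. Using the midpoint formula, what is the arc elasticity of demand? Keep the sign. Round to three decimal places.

ΔQ = 4014 − 2761 = 1253; ΔP = 48.7 − 57 = -8.3.
Midpoints: P̄ = 52.85, Q̄ = 3387.5.
ε = (ΔQ/ΔP)(P̄/Q̄) = (1253/-8.3)(52.85/3387.5).

-2.355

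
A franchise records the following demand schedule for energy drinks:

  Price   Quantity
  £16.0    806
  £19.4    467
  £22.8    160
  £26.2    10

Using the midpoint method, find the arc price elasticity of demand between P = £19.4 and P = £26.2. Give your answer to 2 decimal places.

At P = 19.4, Q = 467; at P = 26.2, Q = 10.
ΔQ = -457, ΔP = 6.8. Midpoints: P̄ = 22.80, Q̄ = 238.5.
ε = (ΔQ/ΔP)(P̄/Q̄) = (-457/6.8)(22.80/238.5).

-6.42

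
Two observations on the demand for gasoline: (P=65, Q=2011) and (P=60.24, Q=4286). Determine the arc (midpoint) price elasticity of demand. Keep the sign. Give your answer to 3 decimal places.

ΔQ = 4286 − 2011 = 2275; ΔP = 60.24 − 65 = -4.76.
Midpoints: P̄ = 62.62, Q̄ = 3148.5.
ε = (ΔQ/ΔP)(P̄/Q̄) = (2275/-4.76)(62.62/3148.5).

-9.506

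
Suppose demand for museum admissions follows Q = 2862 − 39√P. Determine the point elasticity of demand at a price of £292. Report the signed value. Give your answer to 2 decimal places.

-0.15

At P = 292, Q = 2195.568.
dQ/dP = −39/(2√P) = -1.141.
ε = (dQ/dP)(P/Q) = (-1.141)(292/2195.568).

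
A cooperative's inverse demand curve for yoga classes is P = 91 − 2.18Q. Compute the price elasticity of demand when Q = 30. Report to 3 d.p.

-0.391

At Q = 30, P = 91 − 2.18(30) = 25.60.
dP/dQ = −2.18, so dQ/dP = 1/(−2.18) = -0.459.
ε = (dQ/dP)(P/Q) = (-0.459)(25.60/30).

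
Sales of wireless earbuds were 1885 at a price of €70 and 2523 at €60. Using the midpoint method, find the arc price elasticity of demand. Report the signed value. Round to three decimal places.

-1.882

ΔQ = 2523 − 1885 = 638; ΔP = 60 − 70 = -10.
Midpoints: P̄ = 65.00, Q̄ = 2204.0.
ε = (ΔQ/ΔP)(P̄/Q̄) = (638/-10)(65.00/2204.0).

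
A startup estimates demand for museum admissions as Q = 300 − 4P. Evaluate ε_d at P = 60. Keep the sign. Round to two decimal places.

-4.00

At P = 60, Q = 60.
dQ/dP = −4.
ε = (dQ/dP)(P/Q) = (-4)(60/60).
|ε| > 1, so demand is elastic at this price.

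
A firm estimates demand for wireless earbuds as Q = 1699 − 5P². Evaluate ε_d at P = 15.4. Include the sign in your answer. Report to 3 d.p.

-4.621

At P = 15.4, Q = 513.200.
dQ/dP = −10P = -154.
ε = (dQ/dP)(P/Q) = (-154)(15.4/513.200).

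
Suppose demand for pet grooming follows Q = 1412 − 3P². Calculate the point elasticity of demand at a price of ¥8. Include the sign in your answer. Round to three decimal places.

At P = 8, Q = 1220.
dQ/dP = −6P = -48.
ε = (dQ/dP)(P/Q) = (-48)(8/1220).

-0.315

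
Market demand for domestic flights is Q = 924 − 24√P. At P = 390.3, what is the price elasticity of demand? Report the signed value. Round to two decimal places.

At P = 390.3, Q = 449.856.
dQ/dP = −24/(2√P) = -0.607.
ε = (dQ/dP)(P/Q) = (-0.607)(390.3/449.856).

-0.53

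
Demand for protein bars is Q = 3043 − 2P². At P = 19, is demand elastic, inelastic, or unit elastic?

Q = 2321, dQ/dP = -76.
ε = (dQ/dP)(P/Q) ≈ -0.622.
|ε| = 0.62 < 1.

inelastic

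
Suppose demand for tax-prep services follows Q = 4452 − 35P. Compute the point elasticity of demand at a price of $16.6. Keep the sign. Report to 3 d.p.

-0.150

At P = 16.6, Q = 3871.
dQ/dP = −35.
ε = (dQ/dP)(P/Q) = (-35)(16.6/3871).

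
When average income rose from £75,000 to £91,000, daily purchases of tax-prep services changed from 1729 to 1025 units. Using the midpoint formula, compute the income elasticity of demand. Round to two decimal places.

ΔQ = -704, ΔI = 16000. Midpoints: Ī = 83,000, Q̄ = 1377.0.
ε_I = (ΔQ/ΔI)(Ī/Q̄) = (-704/16000)(83000/1377.0).

-2.65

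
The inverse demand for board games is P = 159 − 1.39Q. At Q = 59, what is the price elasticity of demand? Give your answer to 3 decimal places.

At Q = 59, P = 159 − 1.39(59) = 76.99.
dP/dQ = −1.39, so dQ/dP = 1/(−1.39) = -0.719.
ε = (dQ/dP)(P/Q) = (-0.719)(76.99/59).

-0.939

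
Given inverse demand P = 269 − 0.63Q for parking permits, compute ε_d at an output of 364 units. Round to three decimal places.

-0.173

At Q = 364, P = 269 − 0.63(364) = 39.68.
dP/dQ = −0.63, so dQ/dP = 1/(−0.63) = -1.587.
ε = (dQ/dP)(P/Q) = (-1.587)(39.68/364).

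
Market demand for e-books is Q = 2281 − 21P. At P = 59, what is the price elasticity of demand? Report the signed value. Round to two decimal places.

At P = 59, Q = 1042.
dQ/dP = −21.
ε = (dQ/dP)(P/Q) = (-21)(59/1042).

-1.19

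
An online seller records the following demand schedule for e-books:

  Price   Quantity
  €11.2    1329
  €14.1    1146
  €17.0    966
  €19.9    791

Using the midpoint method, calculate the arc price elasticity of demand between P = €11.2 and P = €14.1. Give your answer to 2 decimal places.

At P = 11.2, Q = 1329; at P = 14.1, Q = 1146.
ΔQ = -183, ΔP = 2.9. Midpoints: P̄ = 12.65, Q̄ = 1237.5.
ε = (ΔQ/ΔP)(P̄/Q̄) = (-183/2.9)(12.65/1237.5).

-0.65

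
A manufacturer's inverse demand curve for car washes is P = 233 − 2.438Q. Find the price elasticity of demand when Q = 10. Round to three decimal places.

At Q = 10, P = 233 − 2.438(10) = 208.62.
dP/dQ = −2.438, so dQ/dP = 1/(−2.438) = -0.410.
ε = (dQ/dP)(P/Q) = (-0.410)(208.62/10).

-8.557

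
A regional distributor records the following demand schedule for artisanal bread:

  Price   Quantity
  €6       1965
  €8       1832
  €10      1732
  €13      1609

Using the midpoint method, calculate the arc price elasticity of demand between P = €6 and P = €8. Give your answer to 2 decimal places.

-0.25

At P = 6, Q = 1965; at P = 8, Q = 1832.
ΔQ = -133, ΔP = 2. Midpoints: P̄ = 7.00, Q̄ = 1898.5.
ε = (ΔQ/ΔP)(P̄/Q̄) = (-133/2)(7.00/1898.5).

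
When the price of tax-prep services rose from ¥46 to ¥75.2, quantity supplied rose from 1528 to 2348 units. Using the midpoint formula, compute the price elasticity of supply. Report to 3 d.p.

ΔQ = 2348 − 1528 = 820; ΔP = 75.2 − 46 = 29.2.
Midpoints: P̄ = 60.60, Q̄ = 1938.0.
ε_s = (ΔQ/ΔP)(P̄/Q̄) = (820/29.2)(60.60/1938.0).

0.878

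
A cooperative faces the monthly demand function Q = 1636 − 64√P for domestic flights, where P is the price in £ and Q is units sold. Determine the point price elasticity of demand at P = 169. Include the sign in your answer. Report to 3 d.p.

At P = 169, Q = 804.
dQ/dP = −64/(2√P) = -2.462.
ε = (dQ/dP)(P/Q) = (-2.462)(169/804).

-0.517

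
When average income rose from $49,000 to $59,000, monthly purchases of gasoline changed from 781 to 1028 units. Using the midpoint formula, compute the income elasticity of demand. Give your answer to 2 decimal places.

ΔQ = 247, ΔI = 10000. Midpoints: Ī = 54,000, Q̄ = 904.5.
ε_I = (ΔQ/ΔI)(Ī/Q̄) = (247/10000)(54000/904.5).
ε_I > 0, so the good is normal.

1.47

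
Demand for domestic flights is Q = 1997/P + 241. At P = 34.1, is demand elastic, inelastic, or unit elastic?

inelastic

Q = 299.563, dQ/dP = -1.717.
ε = (dQ/dP)(P/Q) ≈ -0.195.
|ε| = 0.20 < 1.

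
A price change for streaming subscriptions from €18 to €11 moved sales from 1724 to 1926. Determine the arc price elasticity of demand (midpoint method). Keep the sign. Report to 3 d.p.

ΔQ = 1926 − 1724 = 202; ΔP = 11 − 18 = -7.
Midpoints: P̄ = 14.50, Q̄ = 1825.0.
ε = (ΔQ/ΔP)(P̄/Q̄) = (202/-7)(14.50/1825.0).

-0.229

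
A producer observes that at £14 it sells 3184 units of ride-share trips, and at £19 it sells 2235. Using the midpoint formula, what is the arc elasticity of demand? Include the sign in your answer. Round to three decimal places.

ΔQ = 2235 − 3184 = -949; ΔP = 19 − 14 = 5.
Midpoints: P̄ = 16.50, Q̄ = 2709.5.
ε = (ΔQ/ΔP)(P̄/Q̄) = (-949/5)(16.50/2709.5).

-1.156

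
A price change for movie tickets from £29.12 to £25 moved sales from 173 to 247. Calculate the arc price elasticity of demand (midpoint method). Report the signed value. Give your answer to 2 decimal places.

ΔQ = 247 − 173 = 74; ΔP = 25 − 29.12 = -4.12.
Midpoints: P̄ = 27.06, Q̄ = 210.0.
ε = (ΔQ/ΔP)(P̄/Q̄) = (74/-4.12)(27.06/210.0).

-2.31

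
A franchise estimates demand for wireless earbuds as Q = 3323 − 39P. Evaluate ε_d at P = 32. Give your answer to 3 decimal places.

At P = 32, Q = 2075.
dQ/dP = −39.
ε = (dQ/dP)(P/Q) = (-39)(32/2075).

-0.601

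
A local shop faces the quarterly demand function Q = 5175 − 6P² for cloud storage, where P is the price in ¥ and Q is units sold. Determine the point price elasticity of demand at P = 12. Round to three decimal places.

-0.401

At P = 12, Q = 4311.
dQ/dP = −12P = -144.
ε = (dQ/dP)(P/Q) = (-144)(12/4311).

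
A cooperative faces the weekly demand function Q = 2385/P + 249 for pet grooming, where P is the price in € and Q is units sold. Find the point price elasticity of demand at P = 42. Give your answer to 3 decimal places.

-0.186

At P = 42, Q = 305.786.
dQ/dP = −2385/P² = -1.352.
ε = (dQ/dP)(P/Q) = (-1.352)(42/305.786).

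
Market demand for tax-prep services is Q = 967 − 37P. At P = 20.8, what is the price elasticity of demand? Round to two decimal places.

At P = 20.8, Q = 197.400.
dQ/dP = −37.
ε = (dQ/dP)(P/Q) = (-37)(20.8/197.400).

-3.90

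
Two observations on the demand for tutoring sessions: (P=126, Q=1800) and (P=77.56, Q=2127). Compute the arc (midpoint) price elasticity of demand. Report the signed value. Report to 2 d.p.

-0.35

ΔQ = 2127 − 1800 = 327; ΔP = 77.56 − 126 = -48.44.
Midpoints: P̄ = 101.78, Q̄ = 1963.5.
ε = (ΔQ/ΔP)(P̄/Q̄) = (327/-48.44)(101.78/1963.5).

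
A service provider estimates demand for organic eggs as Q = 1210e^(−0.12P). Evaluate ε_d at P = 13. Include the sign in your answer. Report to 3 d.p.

At P = 13, Q = 254.265.
dQ/dP = −0.12·1210e^(−0.12P) = −0.12Q = -30.512.
ε = (dQ/dP)(P/Q) = (-30.512)(13/254.265).

-1.560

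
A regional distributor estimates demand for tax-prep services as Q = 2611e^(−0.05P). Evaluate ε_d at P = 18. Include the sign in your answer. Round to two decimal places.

At P = 18, Q = 1061.553.
dQ/dP = −0.05·2611e^(−0.05P) = −0.05Q = -53.078.
ε = (dQ/dP)(P/Q) = (-53.078)(18/1061.553).
|ε| < 1, so demand is inelastic at this price.

-0.90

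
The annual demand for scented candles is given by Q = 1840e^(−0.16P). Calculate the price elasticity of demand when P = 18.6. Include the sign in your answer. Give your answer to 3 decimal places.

-2.976

At P = 18.6, Q = 93.833.
dQ/dP = −0.16·1840e^(−0.16P) = −0.16Q = -15.013.
ε = (dQ/dP)(P/Q) = (-15.013)(18.6/93.833).
|ε| > 1, so demand is elastic at this price.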